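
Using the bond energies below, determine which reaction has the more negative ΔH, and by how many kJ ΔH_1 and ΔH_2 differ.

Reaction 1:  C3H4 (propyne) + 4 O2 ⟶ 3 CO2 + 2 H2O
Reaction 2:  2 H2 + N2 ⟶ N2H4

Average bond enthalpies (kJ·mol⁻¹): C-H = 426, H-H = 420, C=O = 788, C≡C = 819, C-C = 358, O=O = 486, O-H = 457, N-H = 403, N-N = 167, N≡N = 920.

Reaction 1:
  Bonds broken (reactants):
    C≡C: 1 × 819 = 819
    C-C: 1 × 358 = 358
    C-H: 4 × 426 = 1704
    O=O: 4 × 486 = 1944
    Σ(broken) = 4825 kJ
  Bonds formed (products):
    C=O: 6 × 788 = 4728
    O-H: 4 × 457 = 1828
    Σ(formed) = 6556 kJ
  ΔH_1 = 4825 − 6556 = −1731 kJ
Reaction 2:
  Bonds broken (reactants):
    H-H: 2 × 420 = 840
    N≡N: 1 × 920 = 920
    Σ(broken) = 1760 kJ
  Bonds formed (products):
    N-H: 4 × 403 = 1612
    N-N: 1 × 167 = 167
    Σ(formed) = 1779 kJ
  ΔH_2 = 1760 − 1779 = −19 kJ
ΔH_1 − ΔH_2 = −1712 kJ, so reaction 1 has the more negative ΔH; |ΔH_1 − ΔH_2| = 1712 kJ.

Reaction 1, by 1712 kJ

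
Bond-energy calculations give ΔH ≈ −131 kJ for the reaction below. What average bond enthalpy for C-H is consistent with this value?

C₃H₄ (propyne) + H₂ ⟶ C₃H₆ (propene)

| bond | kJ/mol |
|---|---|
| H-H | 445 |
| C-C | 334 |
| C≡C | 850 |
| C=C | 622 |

D(C-H) ≈ 402 kJ/mol

Let D be the C-H bond energy.
Σ(broken) = 1×850 + 1×334 + 4×D + 1×445 = 1629 + 4D
Σ(formed) = 1×334 + 6×D + 1×622 = 956 + 6D
ΔH = Σ(broken) − Σ(formed) = (1629 + 4D) − (956 + 6D) = +673 − 2D
Setting this equal to −131 kJ gives 2D = 804, so D = 402 kJ/mol.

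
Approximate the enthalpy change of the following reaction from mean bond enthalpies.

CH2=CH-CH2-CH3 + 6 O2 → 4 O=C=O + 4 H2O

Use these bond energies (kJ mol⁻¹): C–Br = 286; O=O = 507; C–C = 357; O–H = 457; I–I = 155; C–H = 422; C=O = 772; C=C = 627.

ΔH ≈ −2073 kJ

Bonds broken (reactants):
  C–C: 2 × 357 = 714
  C–H: 8 × 422 = 3376
  C=C: 1 × 627 = 627
  O=O: 6 × 507 = 3042
  Σ(broken) = 7759 kJ
Bonds formed (products):
  C=O: 8 × 772 = 6176
  O–H: 8 × 457 = 3656
  Σ(formed) = 9832 kJ
ΔH = Σ(broken) − Σ(formed) = 7759 − 9832 = −2073 kJ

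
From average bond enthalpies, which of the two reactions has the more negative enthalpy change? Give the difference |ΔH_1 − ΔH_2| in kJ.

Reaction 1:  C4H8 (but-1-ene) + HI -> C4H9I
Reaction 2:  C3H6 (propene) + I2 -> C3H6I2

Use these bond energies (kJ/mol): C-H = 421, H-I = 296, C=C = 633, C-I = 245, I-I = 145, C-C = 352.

Reaction 1:
  Bonds broken (reactants):
    C-C: 2 × 352 = 704
    C-H: 8 × 421 = 3368
    C=C: 1 × 633 = 633
    H-I: 1 × 296 = 296
    Σ(broken) = 5001 kJ
  Bonds formed (products):
    C-C: 3 × 352 = 1056
    C-H: 9 × 421 = 3789
    C-I: 1 × 245 = 245
    Σ(formed) = 5090 kJ
  ΔH_1 = 5001 − 5090 = −89 kJ
Reaction 2:
  Bonds broken (reactants):
    C-C: 1 × 352 = 352
    C-H: 6 × 421 = 2526
    C=C: 1 × 633 = 633
    I-I: 1 × 145 = 145
    Σ(broken) = 3656 kJ
  Bonds formed (products):
    C-C: 2 × 352 = 704
    C-H: 6 × 421 = 2526
    C-I: 2 × 245 = 490
    Σ(formed) = 3720 kJ
  ΔH_2 = 3656 − 3720 = −64 kJ
ΔH_1 − ΔH_2 = −25 kJ, so reaction 1 has the more negative ΔH; |ΔH_1 − ΔH_2| = 25 kJ.

Reaction 1, by 25 kJ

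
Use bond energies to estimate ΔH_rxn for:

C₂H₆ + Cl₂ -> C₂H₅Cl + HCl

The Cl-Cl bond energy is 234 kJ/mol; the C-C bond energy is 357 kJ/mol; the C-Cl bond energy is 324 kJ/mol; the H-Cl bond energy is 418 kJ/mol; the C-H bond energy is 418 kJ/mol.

Bonds broken (reactants):
  C-C: 1 × 357 = 357
  C-H: 6 × 418 = 2508
  Cl-Cl: 1 × 234 = 234
  Σ(broken) = 3099 kJ
Bonds formed (products):
  C-C: 1 × 357 = 357
  C-Cl: 1 × 324 = 324
  C-H: 5 × 418 = 2090
  H-Cl: 1 × 418 = 418
  Σ(formed) = 3189 kJ
ΔH = Σ(broken) − Σ(formed) = 3099 − 3189 = −90 kJ

ΔH ≈ −90 kJ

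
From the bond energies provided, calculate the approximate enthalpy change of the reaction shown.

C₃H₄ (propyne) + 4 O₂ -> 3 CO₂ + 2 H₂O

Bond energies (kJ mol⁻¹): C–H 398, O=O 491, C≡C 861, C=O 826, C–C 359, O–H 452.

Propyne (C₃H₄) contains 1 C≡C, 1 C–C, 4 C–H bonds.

Bonds broken (reactants):
  C≡C: 1 × 861 = 861
  C–C: 1 × 359 = 359
  C–H: 4 × 398 = 1592
  O=O: 4 × 491 = 1964
  Σ(broken) = 4776 kJ
Bonds formed (products):
  C=O: 6 × 826 = 4956
  O–H: 4 × 452 = 1808
  Σ(formed) = 6764 kJ
ΔH = Σ(broken) − Σ(formed) = 4776 − 6764 = −1988 kJ

ΔH ≈ −1988 kJ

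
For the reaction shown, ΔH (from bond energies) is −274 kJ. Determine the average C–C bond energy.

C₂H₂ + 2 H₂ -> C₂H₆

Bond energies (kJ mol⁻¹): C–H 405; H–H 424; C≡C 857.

Let D be the C–C bond energy.
Σ(broken) = 1×857 + 2×405 + 2×424 = 2515
Σ(formed) = 1×D + 6×405 = 2430 + D
ΔH = Σ(broken) − Σ(formed) = (2515) − (2430 + D) = +85 − D
Setting this equal to −274 kJ gives D = 359 kJ/mol.

D(C–C) ≈ 359 kJ/mol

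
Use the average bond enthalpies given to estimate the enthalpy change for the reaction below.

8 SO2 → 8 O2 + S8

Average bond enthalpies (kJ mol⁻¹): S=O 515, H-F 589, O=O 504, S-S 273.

ΔH ≈ +2024 kJ

Bonds broken (reactants):
  S=O: 16 × 515 = 8240
  Σ(broken) = 8240 kJ
Bonds formed (products):
  O=O: 8 × 504 = 4032
  S-S: 8 × 273 = 2184
  Σ(formed) = 6216 kJ
ΔH = Σ(broken) − Σ(formed) = 8240 − 6216 = +2024 kJ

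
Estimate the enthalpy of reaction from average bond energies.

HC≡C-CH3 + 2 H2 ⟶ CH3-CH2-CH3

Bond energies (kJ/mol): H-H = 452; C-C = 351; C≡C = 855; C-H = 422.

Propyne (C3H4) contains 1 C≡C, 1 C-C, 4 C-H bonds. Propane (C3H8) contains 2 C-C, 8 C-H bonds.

Bonds broken (reactants):
  C≡C: 1 × 855 = 855
  C-C: 1 × 351 = 351
  C-H: 4 × 422 = 1688
  H-H: 2 × 452 = 904
  Σ(broken) = 3798 kJ
Bonds formed (products):
  C-C: 2 × 351 = 702
  C-H: 8 × 422 = 3376
  Σ(formed) = 4078 kJ
ΔH = Σ(broken) − Σ(formed) = 3798 − 4078 = −280 kJ

ΔH ≈ −280 kJ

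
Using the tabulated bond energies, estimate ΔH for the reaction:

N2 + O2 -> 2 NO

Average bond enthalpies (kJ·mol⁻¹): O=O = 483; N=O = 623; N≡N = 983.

ΔH ≈ +220 kJ

Bonds broken (reactants):
  N≡N: 1 × 983 = 983
  O=O: 1 × 483 = 483
  Σ(broken) = 1466 kJ
Bonds formed (products):
  N=O: 2 × 623 = 1246
  Σ(formed) = 1246 kJ
ΔH = Σ(broken) − Σ(formed) = 1466 − 1246 = +220 kJ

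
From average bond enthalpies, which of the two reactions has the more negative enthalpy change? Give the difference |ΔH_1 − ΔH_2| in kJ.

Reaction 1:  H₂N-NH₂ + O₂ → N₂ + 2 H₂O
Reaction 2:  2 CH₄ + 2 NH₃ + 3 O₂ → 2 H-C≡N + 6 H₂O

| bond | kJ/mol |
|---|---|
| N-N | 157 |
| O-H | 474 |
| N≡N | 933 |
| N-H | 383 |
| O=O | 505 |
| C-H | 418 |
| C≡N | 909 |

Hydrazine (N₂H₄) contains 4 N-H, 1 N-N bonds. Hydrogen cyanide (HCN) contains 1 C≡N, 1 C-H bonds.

Reaction 1:
  Bonds broken (reactants):
    N-H: 4 × 383 = 1532
    N-N: 1 × 157 = 157
    O=O: 1 × 505 = 505
    Σ(broken) = 2194 kJ
  Bonds formed (products):
    N≡N: 1 × 933 = 933
    O-H: 4 × 474 = 1896
    Σ(formed) = 2829 kJ
  ΔH_1 = 2194 − 2829 = −635 kJ
Reaction 2:
  Bonds broken (reactants):
    C-H: 8 × 418 = 3344
    N-H: 6 × 383 = 2298
    O=O: 3 × 505 = 1515
    Σ(broken) = 7157 kJ
  Bonds formed (products):
    C≡N: 2 × 909 = 1818
    C-H: 2 × 418 = 836
    O-H: 12 × 474 = 5688
    Σ(formed) = 8342 kJ
  ΔH_2 = 7157 − 8342 = −1185 kJ
ΔH_1 − ΔH_2 = +550 kJ, so reaction 2 has the more negative ΔH; |ΔH_1 − ΔH_2| = 550 kJ.

Reaction 2, by 550 kJ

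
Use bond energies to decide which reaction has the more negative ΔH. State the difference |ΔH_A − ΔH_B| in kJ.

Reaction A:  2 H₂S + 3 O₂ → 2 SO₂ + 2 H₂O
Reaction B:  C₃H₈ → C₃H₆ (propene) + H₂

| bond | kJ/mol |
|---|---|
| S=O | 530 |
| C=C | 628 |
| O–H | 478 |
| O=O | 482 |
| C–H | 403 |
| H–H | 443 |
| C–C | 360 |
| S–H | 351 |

Reaction A, by 1277 kJ

Reaction A:
  Bonds broken (reactants):
    O=O: 3 × 482 = 1446
    S–H: 4 × 351 = 1404
    Σ(broken) = 2850 kJ
  Bonds formed (products):
    O–H: 4 × 478 = 1912
    S=O: 4 × 530 = 2120
    Σ(formed) = 4032 kJ
  ΔH_A = 2850 − 4032 = −1182 kJ
Reaction B:
  Bonds broken (reactants):
    C–C: 2 × 360 = 720
    C–H: 8 × 403 = 3224
    Σ(broken) = 3944 kJ
  Bonds formed (products):
    C–C: 1 × 360 = 360
    C–H: 6 × 403 = 2418
    C=C: 1 × 628 = 628
    H–H: 1 × 443 = 443
    Σ(formed) = 3849 kJ
  ΔH_B = 3944 − 3849 = +95 kJ
ΔH_A − ΔH_B = −1277 kJ, so reaction A has the more negative ΔH; |ΔH_A − ΔH_B| = 1277 kJ.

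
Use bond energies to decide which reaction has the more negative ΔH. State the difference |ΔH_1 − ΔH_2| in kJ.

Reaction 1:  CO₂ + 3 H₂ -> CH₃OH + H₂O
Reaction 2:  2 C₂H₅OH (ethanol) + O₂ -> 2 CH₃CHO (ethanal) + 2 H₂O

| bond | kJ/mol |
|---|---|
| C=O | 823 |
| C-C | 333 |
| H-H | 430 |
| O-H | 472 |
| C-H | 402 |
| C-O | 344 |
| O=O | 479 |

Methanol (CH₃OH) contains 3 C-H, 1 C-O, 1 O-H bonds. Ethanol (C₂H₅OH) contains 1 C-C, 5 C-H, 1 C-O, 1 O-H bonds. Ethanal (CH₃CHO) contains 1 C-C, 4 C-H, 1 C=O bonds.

Reaction 2, by 589 kJ

Reaction 1:
  Bonds broken (reactants):
    C=O: 2 × 823 = 1646
    H-H: 3 × 430 = 1290
    Σ(broken) = 2936 kJ
  Bonds formed (products):
    C-H: 3 × 402 = 1206
    C-O: 1 × 344 = 344
    O-H: 3 × 472 = 1416
    Σ(formed) = 2966 kJ
  ΔH_1 = 2936 − 2966 = −30 kJ
Reaction 2:
  Bonds broken (reactants):
    C-C: 2 × 333 = 666
    C-H: 10 × 402 = 4020
    C-O: 2 × 344 = 688
    O-H: 2 × 472 = 944
    O=O: 1 × 479 = 479
    Σ(broken) = 6797 kJ
  Bonds formed (products):
    C-C: 2 × 333 = 666
    C-H: 8 × 402 = 3216
    C=O: 2 × 823 = 1646
    O-H: 4 × 472 = 1888
    Σ(formed) = 7416 kJ
  ΔH_2 = 6797 − 7416 = −619 kJ
ΔH_1 − ΔH_2 = +589 kJ, so reaction 2 has the more negative ΔH; |ΔH_1 − ΔH_2| = 589 kJ.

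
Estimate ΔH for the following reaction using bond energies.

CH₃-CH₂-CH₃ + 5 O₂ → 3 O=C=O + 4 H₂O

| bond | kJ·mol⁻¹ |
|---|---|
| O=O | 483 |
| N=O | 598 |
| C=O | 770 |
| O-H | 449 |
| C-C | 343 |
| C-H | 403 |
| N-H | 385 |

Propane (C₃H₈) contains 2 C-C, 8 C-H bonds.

ΔH ≈ −1887 kJ

Bonds broken (reactants):
  C-C: 2 × 343 = 686
  C-H: 8 × 403 = 3224
  O=O: 5 × 483 = 2415
  Σ(broken) = 6325 kJ
Bonds formed (products):
  C=O: 6 × 770 = 4620
  O-H: 8 × 449 = 3592
  Σ(formed) = 8212 kJ
ΔH = Σ(broken) − Σ(formed) = 6325 − 8212 = −1887 kJ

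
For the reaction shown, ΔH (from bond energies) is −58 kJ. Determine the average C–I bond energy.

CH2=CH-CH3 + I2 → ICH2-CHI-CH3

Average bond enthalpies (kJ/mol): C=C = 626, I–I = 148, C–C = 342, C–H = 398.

Let D be the C–I bond energy.
Σ(broken) = 1×342 + 6×398 + 1×626 + 1×148 = 3504
Σ(formed) = 2×342 + 6×398 + 2×D = 3072 + 2D
ΔH = Σ(broken) − Σ(formed) = (3504) − (3072 + 2D) = +432 − 2D
Setting this equal to −58 kJ gives 2D = 490, so D = 245 kJ/mol.

D(C–I) ≈ 245 kJ/mol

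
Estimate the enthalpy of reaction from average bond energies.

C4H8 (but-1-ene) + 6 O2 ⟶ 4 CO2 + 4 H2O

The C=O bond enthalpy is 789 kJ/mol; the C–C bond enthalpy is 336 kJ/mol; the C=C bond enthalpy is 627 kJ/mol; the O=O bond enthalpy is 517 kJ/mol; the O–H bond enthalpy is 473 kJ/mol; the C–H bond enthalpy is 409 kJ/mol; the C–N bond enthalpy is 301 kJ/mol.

Bonds broken (reactants):
  C–C: 2 × 336 = 672
  C–H: 8 × 409 = 3272
  C=C: 1 × 627 = 627
  O=O: 6 × 517 = 3102
  Σ(broken) = 7673 kJ
Bonds formed (products):
  C=O: 8 × 789 = 6312
  O–H: 8 × 473 = 3784
  Σ(formed) = 10096 kJ
ΔH = Σ(broken) − Σ(formed) = 7673 − 10096 = −2423 kJ

ΔH ≈ −2423 kJ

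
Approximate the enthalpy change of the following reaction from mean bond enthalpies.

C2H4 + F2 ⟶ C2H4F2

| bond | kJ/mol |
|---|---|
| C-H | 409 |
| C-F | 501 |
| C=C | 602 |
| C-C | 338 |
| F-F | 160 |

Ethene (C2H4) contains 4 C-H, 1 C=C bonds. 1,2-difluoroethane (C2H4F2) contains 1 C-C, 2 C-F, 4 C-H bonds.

Bonds broken (reactants):
  C-H: 4 × 409 = 1636
  C=C: 1 × 602 = 602
  F-F: 1 × 160 = 160
  Σ(broken) = 2398 kJ
Bonds formed (products):
  C-C: 1 × 338 = 338
  C-F: 2 × 501 = 1002
  C-H: 4 × 409 = 1636
  Σ(formed) = 2976 kJ
ΔH = Σ(broken) − Σ(formed) = 2398 − 2976 = −578 kJ

ΔH ≈ −578 kJ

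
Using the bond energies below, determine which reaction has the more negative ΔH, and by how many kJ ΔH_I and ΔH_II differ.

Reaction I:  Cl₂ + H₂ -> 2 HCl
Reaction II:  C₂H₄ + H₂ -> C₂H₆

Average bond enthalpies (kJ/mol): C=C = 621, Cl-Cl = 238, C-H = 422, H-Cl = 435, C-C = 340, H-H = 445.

Reaction I:
  Bonds broken (reactants):
    Cl-Cl: 1 × 238 = 238
    H-H: 1 × 445 = 445
    Σ(broken) = 683 kJ
  Bonds formed (products):
    H-Cl: 2 × 435 = 870
    Σ(formed) = 870 kJ
  ΔH_I = 683 − 870 = −187 kJ
Reaction II:
  Bonds broken (reactants):
    C-H: 4 × 422 = 1688
    C=C: 1 × 621 = 621
    H-H: 1 × 445 = 445
    Σ(broken) = 2754 kJ
  Bonds formed (products):
    C-C: 1 × 340 = 340
    C-H: 6 × 422 = 2532
    Σ(formed) = 2872 kJ
  ΔH_II = 2754 − 2872 = −118 kJ
ΔH_I − ΔH_II = −69 kJ, so reaction I has the more negative ΔH; |ΔH_I − ΔH_II| = 69 kJ.

Reaction I, by 69 kJ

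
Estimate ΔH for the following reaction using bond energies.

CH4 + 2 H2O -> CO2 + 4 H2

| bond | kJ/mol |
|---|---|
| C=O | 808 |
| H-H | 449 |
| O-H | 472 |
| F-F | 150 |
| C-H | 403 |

Bonds broken (reactants):
  C-H: 4 × 403 = 1612
  O-H: 4 × 472 = 1888
  Σ(broken) = 3500 kJ
Bonds formed (products):
  C=O: 2 × 808 = 1616
  H-H: 4 × 449 = 1796
  Σ(formed) = 3412 kJ
ΔH = Σ(broken) − Σ(formed) = 3500 − 3412 = +88 kJ

ΔH ≈ +88 kJ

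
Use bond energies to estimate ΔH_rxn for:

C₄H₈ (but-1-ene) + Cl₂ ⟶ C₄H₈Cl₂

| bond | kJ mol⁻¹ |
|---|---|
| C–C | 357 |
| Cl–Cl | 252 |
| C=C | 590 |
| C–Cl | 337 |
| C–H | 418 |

Bonds broken (reactants):
  C–C: 2 × 357 = 714
  C–H: 8 × 418 = 3344
  C=C: 1 × 590 = 590
  Cl–Cl: 1 × 252 = 252
  Σ(broken) = 4900 kJ
Bonds formed (products):
  C–C: 3 × 357 = 1071
  C–Cl: 2 × 337 = 674
  C–H: 8 × 418 = 3344
  Σ(formed) = 5089 kJ
ΔH = Σ(broken) − Σ(formed) = 4900 − 5089 = −189 kJ

ΔH ≈ −189 kJ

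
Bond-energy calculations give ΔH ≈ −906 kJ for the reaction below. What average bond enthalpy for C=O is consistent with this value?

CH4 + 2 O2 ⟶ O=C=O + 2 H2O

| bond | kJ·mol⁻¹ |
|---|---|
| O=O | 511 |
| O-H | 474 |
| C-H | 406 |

D(C=O) ≈ 828 kJ/mol

Let D be the C=O bond energy.
Σ(broken) = 4×406 + 2×511 = 2646
Σ(formed) = 2×D + 4×474 = 1896 + 2D
ΔH = Σ(broken) − Σ(formed) = (2646) − (1896 + 2D) = +750 − 2D
Setting this equal to −906 kJ gives 2D = 1656, so D = 828 kJ/mol.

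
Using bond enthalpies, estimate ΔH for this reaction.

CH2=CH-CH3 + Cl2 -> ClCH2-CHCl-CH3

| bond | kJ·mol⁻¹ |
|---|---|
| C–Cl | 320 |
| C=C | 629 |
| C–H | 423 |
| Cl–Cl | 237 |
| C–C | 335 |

ΔH ≈ −109 kJ

Bonds broken (reactants):
  C–C: 1 × 335 = 335
  C–H: 6 × 423 = 2538
  C=C: 1 × 629 = 629
  Cl–Cl: 1 × 237 = 237
  Σ(broken) = 3739 kJ
Bonds formed (products):
  C–C: 2 × 335 = 670
  C–Cl: 2 × 320 = 640
  C–H: 6 × 423 = 2538
  Σ(formed) = 3848 kJ
ΔH = Σ(broken) − Σ(formed) = 3739 − 3848 = −109 kJ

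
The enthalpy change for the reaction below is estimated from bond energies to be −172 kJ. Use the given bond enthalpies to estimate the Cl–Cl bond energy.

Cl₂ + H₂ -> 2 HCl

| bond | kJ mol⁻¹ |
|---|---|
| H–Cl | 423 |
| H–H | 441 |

Let D be the Cl–Cl bond energy.
Σ(broken) = 1×D + 1×441 = 441 + D
Σ(formed) = 2×423 = 846
ΔH = Σ(broken) − Σ(formed) = (441 + D) − (846) = −405 + D
Setting this equal to −172 kJ gives D = 233 kJ/mol.

D(Cl–Cl) ≈ 233 kJ/mol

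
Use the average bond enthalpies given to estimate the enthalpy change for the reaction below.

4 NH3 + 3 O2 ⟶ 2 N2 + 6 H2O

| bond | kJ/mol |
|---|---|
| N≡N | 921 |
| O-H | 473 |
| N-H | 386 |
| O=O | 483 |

Bonds broken (reactants):
  N-H: 12 × 386 = 4632
  O=O: 3 × 483 = 1449
  Σ(broken) = 6081 kJ
Bonds formed (products):
  N≡N: 2 × 921 = 1842
  O-H: 12 × 473 = 5676
  Σ(formed) = 7518 kJ
ΔH = Σ(broken) − Σ(formed) = 6081 − 7518 = −1437 kJ

ΔH ≈ −1437 kJ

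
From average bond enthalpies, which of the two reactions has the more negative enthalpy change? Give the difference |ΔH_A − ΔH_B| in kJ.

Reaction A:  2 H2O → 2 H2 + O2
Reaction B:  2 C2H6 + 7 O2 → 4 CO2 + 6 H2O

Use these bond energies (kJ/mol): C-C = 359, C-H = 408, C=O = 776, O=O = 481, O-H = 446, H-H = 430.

Reaction B, by 3022 kJ

Reaction A:
  Bonds broken (reactants):
    O-H: 4 × 446 = 1784
    Σ(broken) = 1784 kJ
  Bonds formed (products):
    H-H: 2 × 430 = 860
    O=O: 1 × 481 = 481
    Σ(formed) = 1341 kJ
  ΔH_A = 1784 − 1341 = +443 kJ
Reaction B:
  Bonds broken (reactants):
    C-C: 2 × 359 = 718
    C-H: 12 × 408 = 4896
    O=O: 7 × 481 = 3367
    Σ(broken) = 8981 kJ
  Bonds formed (products):
    C=O: 8 × 776 = 6208
    O-H: 12 × 446 = 5352
    Σ(formed) = 11560 kJ
  ΔH_B = 8981 − 11560 = −2579 kJ
ΔH_A − ΔH_B = +3022 kJ, so reaction B has the more negative ΔH; |ΔH_A − ΔH_B| = 3022 kJ.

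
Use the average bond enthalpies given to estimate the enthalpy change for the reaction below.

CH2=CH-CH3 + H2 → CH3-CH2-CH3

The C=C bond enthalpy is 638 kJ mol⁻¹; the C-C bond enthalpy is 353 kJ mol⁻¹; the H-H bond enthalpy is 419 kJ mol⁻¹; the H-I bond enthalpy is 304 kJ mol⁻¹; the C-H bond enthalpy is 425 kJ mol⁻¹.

Bonds broken (reactants):
  C-C: 1 × 353 = 353
  C-H: 6 × 425 = 2550
  C=C: 1 × 638 = 638
  H-H: 1 × 419 = 419
  Σ(broken) = 3960 kJ
Bonds formed (products):
  C-C: 2 × 353 = 706
  C-H: 8 × 425 = 3400
  Σ(formed) = 4106 kJ
ΔH = Σ(broken) − Σ(formed) = 3960 − 4106 = −146 kJ

ΔH ≈ −146 kJ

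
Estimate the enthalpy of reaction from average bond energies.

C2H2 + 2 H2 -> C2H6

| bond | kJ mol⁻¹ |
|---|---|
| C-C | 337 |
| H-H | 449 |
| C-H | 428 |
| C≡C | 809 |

Bonds broken (reactants):
  C≡C: 1 × 809 = 809
  C-H: 2 × 428 = 856
  H-H: 2 × 449 = 898
  Σ(broken) = 2563 kJ
Bonds formed (products):
  C-C: 1 × 337 = 337
  C-H: 6 × 428 = 2568
  Σ(formed) = 2905 kJ
ΔH = Σ(broken) − Σ(formed) = 2563 − 2905 = −342 kJ

ΔH ≈ −342 kJ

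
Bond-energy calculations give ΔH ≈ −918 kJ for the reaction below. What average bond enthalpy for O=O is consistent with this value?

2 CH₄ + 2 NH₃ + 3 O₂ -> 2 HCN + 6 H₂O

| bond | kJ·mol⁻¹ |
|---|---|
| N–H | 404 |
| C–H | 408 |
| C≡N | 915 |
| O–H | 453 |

D(O=O) ≈ 492 kJ/mol

Let D be the O=O bond energy.
Σ(broken) = 8×408 + 6×404 + 3×D = 5688 + 3D
Σ(formed) = 2×915 + 2×408 + 12×453 = 8082
ΔH = Σ(broken) − Σ(formed) = (5688 + 3D) − (8082) = −2394 + 3D
Setting this equal to −918 kJ gives 3D = 1476, so D = 492 kJ/mol.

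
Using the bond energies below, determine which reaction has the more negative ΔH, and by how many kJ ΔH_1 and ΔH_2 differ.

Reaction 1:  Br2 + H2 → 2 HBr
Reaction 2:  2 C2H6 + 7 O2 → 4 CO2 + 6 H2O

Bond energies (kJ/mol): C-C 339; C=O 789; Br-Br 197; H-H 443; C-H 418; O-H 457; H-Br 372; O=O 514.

Reaction 2, by 2400 kJ

Reaction 1:
  Bonds broken (reactants):
    Br-Br: 1 × 197 = 197
    H-H: 1 × 443 = 443
    Σ(broken) = 640 kJ
  Bonds formed (products):
    H-Br: 2 × 372 = 744
    Σ(formed) = 744 kJ
  ΔH_1 = 640 − 744 = −104 kJ
Reaction 2:
  Bonds broken (reactants):
    C-C: 2 × 339 = 678
    C-H: 12 × 418 = 5016
    O=O: 7 × 514 = 3598
    Σ(broken) = 9292 kJ
  Bonds formed (products):
    C=O: 8 × 789 = 6312
    O-H: 12 × 457 = 5484
    Σ(formed) = 11796 kJ
  ΔH_2 = 9292 − 11796 = −2504 kJ
ΔH_1 − ΔH_2 = +2400 kJ, so reaction 2 has the more negative ΔH; |ΔH_1 − ΔH_2| = 2400 kJ.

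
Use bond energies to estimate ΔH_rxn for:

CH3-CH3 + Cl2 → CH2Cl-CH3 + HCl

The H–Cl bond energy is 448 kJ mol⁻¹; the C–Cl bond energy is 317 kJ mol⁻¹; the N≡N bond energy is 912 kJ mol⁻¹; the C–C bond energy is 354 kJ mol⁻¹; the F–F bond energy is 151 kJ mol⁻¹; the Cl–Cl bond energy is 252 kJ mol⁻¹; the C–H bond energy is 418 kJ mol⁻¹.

ΔH ≈ −95 kJ

Bonds broken (reactants):
  C–C: 1 × 354 = 354
  C–H: 6 × 418 = 2508
  Cl–Cl: 1 × 252 = 252
  Σ(broken) = 3114 kJ
Bonds formed (products):
  C–C: 1 × 354 = 354
  C–Cl: 1 × 317 = 317
  C–H: 5 × 418 = 2090
  H–Cl: 1 × 448 = 448
  Σ(formed) = 3209 kJ
ΔH = Σ(broken) − Σ(formed) = 3114 − 3209 = −95 kJ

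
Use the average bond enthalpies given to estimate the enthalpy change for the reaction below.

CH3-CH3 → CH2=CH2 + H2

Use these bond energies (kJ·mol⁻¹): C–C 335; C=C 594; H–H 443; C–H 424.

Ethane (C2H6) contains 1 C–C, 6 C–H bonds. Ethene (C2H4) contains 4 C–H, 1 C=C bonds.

ΔH ≈ +146 kJ

Bonds broken (reactants):
  C–C: 1 × 335 = 335
  C–H: 6 × 424 = 2544
  Σ(broken) = 2879 kJ
Bonds formed (products):
  C–H: 4 × 424 = 1696
  C=C: 1 × 594 = 594
  H–H: 1 × 443 = 443
  Σ(formed) = 2733 kJ
ΔH = Σ(broken) − Σ(formed) = 2879 − 2733 = +146 kJ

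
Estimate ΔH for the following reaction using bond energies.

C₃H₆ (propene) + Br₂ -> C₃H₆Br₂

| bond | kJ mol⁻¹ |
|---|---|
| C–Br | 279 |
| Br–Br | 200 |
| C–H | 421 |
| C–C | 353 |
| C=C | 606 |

ΔH ≈ −105 kJ

Bonds broken (reactants):
  Br–Br: 1 × 200 = 200
  C–C: 1 × 353 = 353
  C–H: 6 × 421 = 2526
  C=C: 1 × 606 = 606
  Σ(broken) = 3685 kJ
Bonds formed (products):
  C–Br: 2 × 279 = 558
  C–C: 2 × 353 = 706
  C–H: 6 × 421 = 2526
  Σ(formed) = 3790 kJ
ΔH = Σ(broken) − Σ(formed) = 3685 − 3790 = −105 kJ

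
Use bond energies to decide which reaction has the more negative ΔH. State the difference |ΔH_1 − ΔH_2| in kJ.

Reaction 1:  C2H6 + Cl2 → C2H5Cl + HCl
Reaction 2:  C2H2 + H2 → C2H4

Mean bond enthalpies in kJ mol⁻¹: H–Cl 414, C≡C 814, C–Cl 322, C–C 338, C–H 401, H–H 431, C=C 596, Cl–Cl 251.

Reaction 1:
  Bonds broken (reactants):
    C–C: 1 × 338 = 338
    C–H: 6 × 401 = 2406
    Cl–Cl: 1 × 251 = 251
    Σ(broken) = 2995 kJ
  Bonds formed (products):
    C–C: 1 × 338 = 338
    C–Cl: 1 × 322 = 322
    C–H: 5 × 401 = 2005
    H–Cl: 1 × 414 = 414
    Σ(formed) = 3079 kJ
  ΔH_1 = 2995 − 3079 = −84 kJ
Reaction 2:
  Bonds broken (reactants):
    C≡C: 1 × 814 = 814
    C–H: 2 × 401 = 802
    H–H: 1 × 431 = 431
    Σ(broken) = 2047 kJ
  Bonds formed (products):
    C–H: 4 × 401 = 1604
    C=C: 1 × 596 = 596
    Σ(formed) = 2200 kJ
  ΔH_2 = 2047 − 2200 = −153 kJ
ΔH_1 − ΔH_2 = +69 kJ, so reaction 2 has the more negative ΔH; |ΔH_1 − ΔH_2| = 69 kJ.

Reaction 2, by 69 kJ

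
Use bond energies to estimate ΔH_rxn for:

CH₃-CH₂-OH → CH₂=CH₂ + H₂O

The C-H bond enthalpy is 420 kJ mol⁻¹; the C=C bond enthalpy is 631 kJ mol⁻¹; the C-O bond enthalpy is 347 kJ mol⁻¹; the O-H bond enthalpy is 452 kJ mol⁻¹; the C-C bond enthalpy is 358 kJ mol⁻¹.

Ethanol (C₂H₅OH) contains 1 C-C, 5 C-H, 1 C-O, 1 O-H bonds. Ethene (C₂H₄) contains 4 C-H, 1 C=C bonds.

ΔH ≈ +42 kJ

Bonds broken (reactants):
  C-C: 1 × 358 = 358
  C-H: 5 × 420 = 2100
  C-O: 1 × 347 = 347
  O-H: 1 × 452 = 452
  Σ(broken) = 3257 kJ
Bonds formed (products):
  C-H: 4 × 420 = 1680
  C=C: 1 × 631 = 631
  O-H: 2 × 452 = 904
  Σ(formed) = 3215 kJ
ΔH = Σ(broken) − Σ(formed) = 3257 − 3215 = +42 kJ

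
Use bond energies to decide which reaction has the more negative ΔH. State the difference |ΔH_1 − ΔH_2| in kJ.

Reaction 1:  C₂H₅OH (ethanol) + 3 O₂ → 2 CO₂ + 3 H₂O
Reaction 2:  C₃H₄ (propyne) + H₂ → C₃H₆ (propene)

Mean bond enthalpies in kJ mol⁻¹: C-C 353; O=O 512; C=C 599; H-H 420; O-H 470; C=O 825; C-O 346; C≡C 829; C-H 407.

Reaction 1:
  Bonds broken (reactants):
    C-C: 1 × 353 = 353
    C-H: 5 × 407 = 2035
    C-O: 1 × 346 = 346
    O-H: 1 × 470 = 470
    O=O: 3 × 512 = 1536
    Σ(broken) = 4740 kJ
  Bonds formed (products):
    C=O: 4 × 825 = 3300
    O-H: 6 × 470 = 2820
    Σ(formed) = 6120 kJ
  ΔH_1 = 4740 − 6120 = −1380 kJ
Reaction 2:
  Bonds broken (reactants):
    C≡C: 1 × 829 = 829
    C-C: 1 × 353 = 353
    C-H: 4 × 407 = 1628
    H-H: 1 × 420 = 420
    Σ(broken) = 3230 kJ
  Bonds formed (products):
    C-C: 1 × 353 = 353
    C-H: 6 × 407 = 2442
    C=C: 1 × 599 = 599
    Σ(formed) = 3394 kJ
  ΔH_2 = 3230 − 3394 = −164 kJ
ΔH_1 − ΔH_2 = −1216 kJ, so reaction 1 has the more negative ΔH; |ΔH_1 − ΔH_2| = 1216 kJ.

Reaction 1, by 1216 kJ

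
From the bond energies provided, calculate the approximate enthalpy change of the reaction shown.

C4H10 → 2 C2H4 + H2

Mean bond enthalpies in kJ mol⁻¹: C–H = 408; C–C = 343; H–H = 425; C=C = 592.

Bonds broken (reactants):
  C–C: 3 × 343 = 1029
  C–H: 10 × 408 = 4080
  Σ(broken) = 5109 kJ
Bonds formed (products):
  C–H: 8 × 408 = 3264
  C=C: 2 × 592 = 1184
  H–H: 1 × 425 = 425
  Σ(formed) = 4873 kJ
ΔH = Σ(broken) − Σ(formed) = 5109 − 4873 = +236 kJ

ΔH ≈ +236 kJ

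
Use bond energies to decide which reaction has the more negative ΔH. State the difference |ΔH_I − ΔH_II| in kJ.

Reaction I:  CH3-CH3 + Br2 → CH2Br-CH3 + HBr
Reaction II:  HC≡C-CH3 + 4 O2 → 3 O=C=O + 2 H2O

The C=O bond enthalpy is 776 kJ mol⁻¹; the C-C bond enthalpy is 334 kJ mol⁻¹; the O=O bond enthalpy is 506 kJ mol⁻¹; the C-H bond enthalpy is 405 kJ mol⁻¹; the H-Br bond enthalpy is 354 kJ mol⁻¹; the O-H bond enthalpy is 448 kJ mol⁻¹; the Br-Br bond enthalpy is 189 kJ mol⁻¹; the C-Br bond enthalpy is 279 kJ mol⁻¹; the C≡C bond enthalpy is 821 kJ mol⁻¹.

Reaction II, by 1610 kJ

Reaction I:
  Bonds broken (reactants):
    Br-Br: 1 × 189 = 189
    C-C: 1 × 334 = 334
    C-H: 6 × 405 = 2430
    Σ(broken) = 2953 kJ
  Bonds formed (products):
    C-Br: 1 × 279 = 279
    C-C: 1 × 334 = 334
    C-H: 5 × 405 = 2025
    H-Br: 1 × 354 = 354
    Σ(formed) = 2992 kJ
  ΔH_I = 2953 − 2992 = −39 kJ
Reaction II:
  Bonds broken (reactants):
    C≡C: 1 × 821 = 821
    C-C: 1 × 334 = 334
    C-H: 4 × 405 = 1620
    O=O: 4 × 506 = 2024
    Σ(broken) = 4799 kJ
  Bonds formed (products):
    C=O: 6 × 776 = 4656
    O-H: 4 × 448 = 1792
    Σ(formed) = 6448 kJ
  ΔH_II = 4799 − 6448 = −1649 kJ
ΔH_I − ΔH_II = +1610 kJ, so reaction II has the more negative ΔH; |ΔH_I − ΔH_II| = 1610 kJ.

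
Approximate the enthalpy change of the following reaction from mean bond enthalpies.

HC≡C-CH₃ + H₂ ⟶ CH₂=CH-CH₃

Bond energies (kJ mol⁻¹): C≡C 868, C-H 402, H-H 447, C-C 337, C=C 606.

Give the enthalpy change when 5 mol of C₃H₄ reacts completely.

ΔH = −475 kJ

Bonds broken (reactants):
  C≡C: 1 × 868 = 868
  C-C: 1 × 337 = 337
  C-H: 4 × 402 = 1608
  H-H: 1 × 447 = 447
  Σ(broken) = 3260 kJ
Bonds formed (products):
  C-C: 1 × 337 = 337
  C-H: 6 × 402 = 2412
  C=C: 1 × 606 = 606
  Σ(formed) = 3355 kJ
ΔH = Σ(broken) − Σ(formed) = 3260 − 3355 = −95 kJ
For 5× the reaction as written: 5 × (−95) = −475 kJ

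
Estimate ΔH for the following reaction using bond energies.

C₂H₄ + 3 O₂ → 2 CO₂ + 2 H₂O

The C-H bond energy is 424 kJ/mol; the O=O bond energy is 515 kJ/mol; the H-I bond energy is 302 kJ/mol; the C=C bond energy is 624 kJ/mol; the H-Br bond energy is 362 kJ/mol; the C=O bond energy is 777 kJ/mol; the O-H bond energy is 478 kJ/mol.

ΔH ≈ −1155 kJ

Bonds broken (reactants):
  C-H: 4 × 424 = 1696
  C=C: 1 × 624 = 624
  O=O: 3 × 515 = 1545
  Σ(broken) = 3865 kJ
Bonds formed (products):
  C=O: 4 × 777 = 3108
  O-H: 4 × 478 = 1912
  Σ(formed) = 5020 kJ
ΔH = Σ(broken) − Σ(formed) = 3865 − 5020 = −1155 kJ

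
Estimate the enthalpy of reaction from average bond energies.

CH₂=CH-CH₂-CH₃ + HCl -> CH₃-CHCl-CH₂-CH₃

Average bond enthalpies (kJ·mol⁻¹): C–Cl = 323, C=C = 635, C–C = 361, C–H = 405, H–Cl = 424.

Bonds broken (reactants):
  C–C: 2 × 361 = 722
  C–H: 8 × 405 = 3240
  C=C: 1 × 635 = 635
  H–Cl: 1 × 424 = 424
  Σ(broken) = 5021 kJ
Bonds formed (products):
  C–C: 3 × 361 = 1083
  C–Cl: 1 × 323 = 323
  C–H: 9 × 405 = 3645
  Σ(formed) = 5051 kJ
ΔH = Σ(broken) − Σ(formed) = 5021 − 5051 = −30 kJ

ΔH ≈ −30 kJ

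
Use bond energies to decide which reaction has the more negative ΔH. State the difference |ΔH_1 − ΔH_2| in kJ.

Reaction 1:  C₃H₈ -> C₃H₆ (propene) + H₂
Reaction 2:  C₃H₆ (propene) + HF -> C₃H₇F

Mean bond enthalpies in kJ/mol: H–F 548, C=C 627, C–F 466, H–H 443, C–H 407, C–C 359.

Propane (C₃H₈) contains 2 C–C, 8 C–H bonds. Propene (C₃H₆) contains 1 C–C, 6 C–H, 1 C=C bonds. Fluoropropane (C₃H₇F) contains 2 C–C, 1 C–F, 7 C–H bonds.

Reaction 2, by 160 kJ

Reaction 1:
  Bonds broken (reactants):
    C–C: 2 × 359 = 718
    C–H: 8 × 407 = 3256
    Σ(broken) = 3974 kJ
  Bonds formed (products):
    C–C: 1 × 359 = 359
    C–H: 6 × 407 = 2442
    C=C: 1 × 627 = 627
    H–H: 1 × 443 = 443
    Σ(formed) = 3871 kJ
  ΔH_1 = 3974 − 3871 = +103 kJ
Reaction 2:
  Bonds broken (reactants):
    C–C: 1 × 359 = 359
    C–H: 6 × 407 = 2442
    C=C: 1 × 627 = 627
    H–F: 1 × 548 = 548
    Σ(broken) = 3976 kJ
  Bonds formed (products):
    C–C: 2 × 359 = 718
    C–F: 1 × 466 = 466
    C–H: 7 × 407 = 2849
    Σ(formed) = 4033 kJ
  ΔH_2 = 3976 − 4033 = −57 kJ
ΔH_1 − ΔH_2 = +160 kJ, so reaction 2 has the more negative ΔH; |ΔH_1 − ΔH_2| = 160 kJ.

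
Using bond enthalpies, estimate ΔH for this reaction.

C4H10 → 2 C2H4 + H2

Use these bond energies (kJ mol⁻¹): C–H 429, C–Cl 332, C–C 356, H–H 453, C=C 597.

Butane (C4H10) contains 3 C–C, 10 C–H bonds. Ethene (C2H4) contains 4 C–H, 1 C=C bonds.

ΔH ≈ +279 kJ

Bonds broken (reactants):
  C–C: 3 × 356 = 1068
  C–H: 10 × 429 = 4290
  Σ(broken) = 5358 kJ
Bonds formed (products):
  C–H: 8 × 429 = 3432
  C=C: 2 × 597 = 1194
  H–H: 1 × 453 = 453
  Σ(formed) = 5079 kJ
ΔH = Σ(broken) − Σ(formed) = 5358 − 5079 = +279 kJ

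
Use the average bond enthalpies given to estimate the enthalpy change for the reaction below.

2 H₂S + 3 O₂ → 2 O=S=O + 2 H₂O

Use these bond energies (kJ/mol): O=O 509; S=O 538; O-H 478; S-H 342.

Bonds broken (reactants):
  O=O: 3 × 509 = 1527
  S-H: 4 × 342 = 1368
  Σ(broken) = 2895 kJ
Bonds formed (products):
  O-H: 4 × 478 = 1912
  S=O: 4 × 538 = 2152
  Σ(formed) = 4064 kJ
ΔH = Σ(broken) − Σ(formed) = 2895 − 4064 = −1169 kJ

ΔH ≈ −1169 kJ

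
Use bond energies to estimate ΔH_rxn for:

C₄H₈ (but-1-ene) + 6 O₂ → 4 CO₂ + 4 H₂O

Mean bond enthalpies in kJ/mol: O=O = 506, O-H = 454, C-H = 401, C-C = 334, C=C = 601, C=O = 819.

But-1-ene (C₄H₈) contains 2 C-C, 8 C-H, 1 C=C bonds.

ΔH ≈ −2671 kJ

Bonds broken (reactants):
  C-C: 2 × 334 = 668
  C-H: 8 × 401 = 3208
  C=C: 1 × 601 = 601
  O=O: 6 × 506 = 3036
  Σ(broken) = 7513 kJ
Bonds formed (products):
  C=O: 8 × 819 = 6552
  O-H: 8 × 454 = 3632
  Σ(formed) = 10184 kJ
ΔH = Σ(broken) − Σ(formed) = 7513 − 10184 = −2671 kJ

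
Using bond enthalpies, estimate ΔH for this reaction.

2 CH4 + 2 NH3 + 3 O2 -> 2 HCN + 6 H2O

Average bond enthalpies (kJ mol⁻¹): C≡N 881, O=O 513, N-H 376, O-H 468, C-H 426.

Bonds broken (reactants):
  C-H: 8 × 426 = 3408
  N-H: 6 × 376 = 2256
  O=O: 3 × 513 = 1539
  Σ(broken) = 7203 kJ
Bonds formed (products):
  C≡N: 2 × 881 = 1762
  C-H: 2 × 426 = 852
  O-H: 12 × 468 = 5616
  Σ(formed) = 8230 kJ
ΔH = Σ(broken) − Σ(formed) = 7203 − 8230 = −1027 kJ

ΔH ≈ −1027 kJ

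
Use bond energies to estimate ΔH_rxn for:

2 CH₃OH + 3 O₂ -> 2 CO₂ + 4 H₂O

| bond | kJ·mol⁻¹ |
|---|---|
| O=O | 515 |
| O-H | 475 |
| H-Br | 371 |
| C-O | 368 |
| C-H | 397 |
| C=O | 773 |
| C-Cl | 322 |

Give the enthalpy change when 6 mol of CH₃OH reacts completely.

ΔH = −3837 kJ

Bonds broken (reactants):
  C-H: 6 × 397 = 2382
  C-O: 2 × 368 = 736
  O-H: 2 × 475 = 950
  O=O: 3 × 515 = 1545
  Σ(broken) = 5613 kJ
Bonds formed (products):
  C=O: 4 × 773 = 3092
  O-H: 8 × 475 = 3800
  Σ(formed) = 6892 kJ
ΔH = Σ(broken) − Σ(formed) = 5613 − 6892 = −1279 kJ
For 3× the reaction as written: 3 × (−1279) = −3837 kJ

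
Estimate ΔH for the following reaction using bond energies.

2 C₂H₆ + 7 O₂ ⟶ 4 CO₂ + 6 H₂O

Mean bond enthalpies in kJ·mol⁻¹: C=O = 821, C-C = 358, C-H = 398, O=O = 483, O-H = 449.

Bonds broken (reactants):
  C-C: 2 × 358 = 716
  C-H: 12 × 398 = 4776
  O=O: 7 × 483 = 3381
  Σ(broken) = 8873 kJ
Bonds formed (products):
  C=O: 8 × 821 = 6568
  O-H: 12 × 449 = 5388
  Σ(formed) = 11956 kJ
ΔH = Σ(broken) − Σ(formed) = 8873 − 11956 = −3083 kJ

ΔH ≈ −3083 kJ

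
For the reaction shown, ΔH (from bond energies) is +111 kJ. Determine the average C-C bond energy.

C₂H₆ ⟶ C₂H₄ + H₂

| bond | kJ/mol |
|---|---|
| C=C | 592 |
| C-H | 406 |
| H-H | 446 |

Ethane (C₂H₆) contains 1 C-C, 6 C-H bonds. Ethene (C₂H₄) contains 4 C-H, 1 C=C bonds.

Let D be the C-C bond energy.
Σ(broken) = 1×D + 6×406 = 2436 + D
Σ(formed) = 4×406 + 1×592 + 1×446 = 2662
ΔH = Σ(broken) − Σ(formed) = (2436 + D) − (2662) = −226 + D
Setting this equal to +111 kJ gives D = 337 kJ/mol.

D(C-C) ≈ 337 kJ/mol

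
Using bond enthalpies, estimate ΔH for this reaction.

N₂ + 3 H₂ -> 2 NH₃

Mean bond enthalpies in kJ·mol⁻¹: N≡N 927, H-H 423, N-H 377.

ΔH ≈ −66 kJ

Bonds broken (reactants):
  H-H: 3 × 423 = 1269
  N≡N: 1 × 927 = 927
  Σ(broken) = 2196 kJ
Bonds formed (products):
  N-H: 6 × 377 = 2262
  Σ(formed) = 2262 kJ
ΔH = Σ(broken) − Σ(formed) = 2196 − 2262 = −66 kJ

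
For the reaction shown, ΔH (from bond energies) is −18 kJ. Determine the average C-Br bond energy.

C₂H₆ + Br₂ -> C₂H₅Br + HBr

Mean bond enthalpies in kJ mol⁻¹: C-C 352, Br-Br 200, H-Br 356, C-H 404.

Let D be the C-Br bond energy.
Σ(broken) = 1×200 + 1×352 + 6×404 = 2976
Σ(formed) = 1×D + 1×352 + 5×404 + 1×356 = 2728 + D
ΔH = Σ(broken) − Σ(formed) = (2976) − (2728 + D) = +248 − D
Setting this equal to −18 kJ gives D = 266 kJ/mol.

D(C-Br) ≈ 266 kJ/mol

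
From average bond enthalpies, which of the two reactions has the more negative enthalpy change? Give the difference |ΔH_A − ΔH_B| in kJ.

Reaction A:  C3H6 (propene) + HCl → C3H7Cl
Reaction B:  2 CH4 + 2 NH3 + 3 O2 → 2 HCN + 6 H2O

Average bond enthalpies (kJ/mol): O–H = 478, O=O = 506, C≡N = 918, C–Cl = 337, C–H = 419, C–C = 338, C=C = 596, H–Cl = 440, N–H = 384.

Reaction B, by 1178 kJ

Reaction A:
  Bonds broken (reactants):
    C–C: 1 × 338 = 338
    C–H: 6 × 419 = 2514
    C=C: 1 × 596 = 596
    H–Cl: 1 × 440 = 440
    Σ(broken) = 3888 kJ
  Bonds formed (products):
    C–C: 2 × 338 = 676
    C–Cl: 1 × 337 = 337
    C–H: 7 × 419 = 2933
    Σ(formed) = 3946 kJ
  ΔH_A = 3888 − 3946 = −58 kJ
Reaction B:
  Bonds broken (reactants):
    C–H: 8 × 419 = 3352
    N–H: 6 × 384 = 2304
    O=O: 3 × 506 = 1518
    Σ(broken) = 7174 kJ
  Bonds formed (products):
    C≡N: 2 × 918 = 1836
    C–H: 2 × 419 = 838
    O–H: 12 × 478 = 5736
    Σ(formed) = 8410 kJ
  ΔH_B = 7174 − 8410 = −1236 kJ
ΔH_A − ΔH_B = +1178 kJ, so reaction B has the more negative ΔH; |ΔH_A − ΔH_B| = 1178 kJ.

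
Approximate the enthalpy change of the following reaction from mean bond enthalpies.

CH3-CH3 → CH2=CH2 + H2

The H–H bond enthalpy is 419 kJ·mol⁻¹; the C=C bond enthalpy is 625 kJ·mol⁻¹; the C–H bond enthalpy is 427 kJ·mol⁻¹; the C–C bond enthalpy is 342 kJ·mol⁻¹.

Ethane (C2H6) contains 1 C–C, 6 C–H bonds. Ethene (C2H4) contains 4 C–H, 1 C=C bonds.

Bonds broken (reactants):
  C–C: 1 × 342 = 342
  C–H: 6 × 427 = 2562
  Σ(broken) = 2904 kJ
Bonds formed (products):
  C–H: 4 × 427 = 1708
  C=C: 1 × 625 = 625
  H–H: 1 × 419 = 419
  Σ(formed) = 2752 kJ
ΔH = Σ(broken) − Σ(formed) = 2904 − 2752 = +152 kJ

ΔH ≈ +152 kJ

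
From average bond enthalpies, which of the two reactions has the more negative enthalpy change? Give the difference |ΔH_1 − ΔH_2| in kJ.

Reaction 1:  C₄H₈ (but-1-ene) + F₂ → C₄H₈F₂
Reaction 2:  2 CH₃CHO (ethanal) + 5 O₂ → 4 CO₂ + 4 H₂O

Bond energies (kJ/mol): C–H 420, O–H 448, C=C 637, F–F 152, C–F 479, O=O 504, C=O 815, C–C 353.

Reaction 2, by 1366 kJ

Reaction 1:
  Bonds broken (reactants):
    C–C: 2 × 353 = 706
    C–H: 8 × 420 = 3360
    C=C: 1 × 637 = 637
    F–F: 1 × 152 = 152
    Σ(broken) = 4855 kJ
  Bonds formed (products):
    C–C: 3 × 353 = 1059
    C–F: 2 × 479 = 958
    C–H: 8 × 420 = 3360
    Σ(formed) = 5377 kJ
  ΔH_1 = 4855 − 5377 = −522 kJ
Reaction 2:
  Bonds broken (reactants):
    C–C: 2 × 353 = 706
    C–H: 8 × 420 = 3360
    C=O: 2 × 815 = 1630
    O=O: 5 × 504 = 2520
    Σ(broken) = 8216 kJ
  Bonds formed (products):
    C=O: 8 × 815 = 6520
    O–H: 8 × 448 = 3584
    Σ(formed) = 10104 kJ
  ΔH_2 = 8216 − 10104 = −1888 kJ
ΔH_1 − ΔH_2 = +1366 kJ, so reaction 2 has the more negative ΔH; |ΔH_1 − ΔH_2| = 1366 kJ.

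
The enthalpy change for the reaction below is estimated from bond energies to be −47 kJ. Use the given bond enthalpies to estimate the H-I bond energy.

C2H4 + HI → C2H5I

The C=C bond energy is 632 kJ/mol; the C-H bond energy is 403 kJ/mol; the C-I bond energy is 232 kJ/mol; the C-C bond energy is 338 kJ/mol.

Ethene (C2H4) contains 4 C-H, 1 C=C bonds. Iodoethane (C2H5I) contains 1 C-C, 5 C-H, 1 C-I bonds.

D(H-I) ≈ 294 kJ/mol

Let D be the H-I bond energy.
Σ(broken) = 4×403 + 1×632 + 1×D = 2244 + D
Σ(formed) = 1×338 + 5×403 + 1×232 = 2585
ΔH = Σ(broken) − Σ(formed) = (2244 + D) − (2585) = −341 + D
Setting this equal to −47 kJ gives D = 294 kJ/mol.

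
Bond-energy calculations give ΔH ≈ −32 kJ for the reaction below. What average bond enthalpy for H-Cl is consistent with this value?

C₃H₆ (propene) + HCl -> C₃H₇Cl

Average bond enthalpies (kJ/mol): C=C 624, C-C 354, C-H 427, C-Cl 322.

Let D be the H-Cl bond energy.
Σ(broken) = 1×354 + 6×427 + 1×624 + 1×D = 3540 + D
Σ(formed) = 2×354 + 1×322 + 7×427 = 4019
ΔH = Σ(broken) − Σ(formed) = (3540 + D) − (4019) = −479 + D
Setting this equal to −32 kJ gives D = 447 kJ/mol.

D(H-Cl) ≈ 447 kJ/mol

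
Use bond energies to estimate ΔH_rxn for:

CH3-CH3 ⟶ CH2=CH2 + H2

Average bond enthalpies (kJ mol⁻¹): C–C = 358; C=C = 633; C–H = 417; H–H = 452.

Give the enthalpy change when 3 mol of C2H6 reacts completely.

ΔH = +321 kJ

Bonds broken (reactants):
  C–C: 1 × 358 = 358
  C–H: 6 × 417 = 2502
  Σ(broken) = 2860 kJ
Bonds formed (products):
  C–H: 4 × 417 = 1668
  C=C: 1 × 633 = 633
  H–H: 1 × 452 = 452
  Σ(formed) = 2753 kJ
ΔH = Σ(broken) − Σ(formed) = 2860 − 2753 = +107 kJ
For 3× the reaction as written: 3 × (+107) = +321 kJ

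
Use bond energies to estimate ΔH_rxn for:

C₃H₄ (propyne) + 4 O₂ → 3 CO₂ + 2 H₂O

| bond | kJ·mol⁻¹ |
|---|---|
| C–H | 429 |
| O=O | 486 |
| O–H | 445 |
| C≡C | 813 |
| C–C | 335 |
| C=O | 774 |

Bonds broken (reactants):
  C≡C: 1 × 813 = 813
  C–C: 1 × 335 = 335
  C–H: 4 × 429 = 1716
  O=O: 4 × 486 = 1944
  Σ(broken) = 4808 kJ
Bonds formed (products):
  C=O: 6 × 774 = 4644
  O–H: 4 × 445 = 1780
  Σ(formed) = 6424 kJ
ΔH = Σ(broken) − Σ(formed) = 4808 − 6424 = −1616 kJ

ΔH ≈ −1616 kJ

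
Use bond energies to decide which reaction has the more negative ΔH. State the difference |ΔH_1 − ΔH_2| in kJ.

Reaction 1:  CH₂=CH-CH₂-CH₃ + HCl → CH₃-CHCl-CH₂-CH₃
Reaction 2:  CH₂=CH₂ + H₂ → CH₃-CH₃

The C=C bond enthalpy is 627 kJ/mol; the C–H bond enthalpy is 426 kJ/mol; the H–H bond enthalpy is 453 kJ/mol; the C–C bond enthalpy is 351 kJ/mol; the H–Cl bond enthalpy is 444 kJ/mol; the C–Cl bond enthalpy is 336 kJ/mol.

Reaction 1:
  Bonds broken (reactants):
    C–C: 2 × 351 = 702
    C–H: 8 × 426 = 3408
    C=C: 1 × 627 = 627
    H–Cl: 1 × 444 = 444
    Σ(broken) = 5181 kJ
  Bonds formed (products):
    C–C: 3 × 351 = 1053
    C–Cl: 1 × 336 = 336
    C–H: 9 × 426 = 3834
    Σ(formed) = 5223 kJ
  ΔH_1 = 5181 − 5223 = −42 kJ
Reaction 2:
  Bonds broken (reactants):
    C–H: 4 × 426 = 1704
    C=C: 1 × 627 = 627
    H–H: 1 × 453 = 453
    Σ(broken) = 2784 kJ
  Bonds formed (products):
    C–C: 1 × 351 = 351
    C–H: 6 × 426 = 2556
    Σ(formed) = 2907 kJ
  ΔH_2 = 2784 − 2907 = −123 kJ
ΔH_1 − ΔH_2 = +81 kJ, so reaction 2 has the more negative ΔH; |ΔH_1 − ΔH_2| = 81 kJ.

Reaction 2, by 81 kJ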